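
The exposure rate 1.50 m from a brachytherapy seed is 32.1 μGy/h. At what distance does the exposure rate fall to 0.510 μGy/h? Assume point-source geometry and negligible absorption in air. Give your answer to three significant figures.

11.9 m

Since intensity falls as 1/r², d₂ = d₁·√(I₁/I₂).
I₁/I₂ = 32.1/0.510 = 62.94, so d₂ = 1.50 × √62.94 = 11.90 m.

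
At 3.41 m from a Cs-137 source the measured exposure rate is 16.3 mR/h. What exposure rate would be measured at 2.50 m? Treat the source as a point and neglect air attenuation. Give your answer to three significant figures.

Using I₁d₁² = I₂d₂², scaling from 3.41 m to 2.50 m:
16.3 × (3.41/2.50)² = 16.3 × 1.860 = 30.32 mR/h.

30.3 mR/h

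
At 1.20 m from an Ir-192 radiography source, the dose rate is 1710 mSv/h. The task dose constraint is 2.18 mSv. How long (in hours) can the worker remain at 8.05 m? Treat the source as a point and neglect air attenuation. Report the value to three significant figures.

Applying the 1/r² law, rate at 8.05 m:
(1.20/8.05)² = 0.02222, so 1710 × 0.02222 = 38.00 mSv/h.
Stay time = 2.18 mSv ÷ 38.00 mSv/h = 0.05737 h.

0.0574 h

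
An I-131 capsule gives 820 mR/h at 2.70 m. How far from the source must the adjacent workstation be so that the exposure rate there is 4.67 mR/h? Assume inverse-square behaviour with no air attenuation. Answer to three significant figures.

Intensity scales as (d₁/d₂)², so d₂ = d₁·√(I₁/I₂).
I₁/I₂ = 820/4.67 = 175.6, so d₂ = 2.70 × √175.6 = 35.78 m.

35.8 m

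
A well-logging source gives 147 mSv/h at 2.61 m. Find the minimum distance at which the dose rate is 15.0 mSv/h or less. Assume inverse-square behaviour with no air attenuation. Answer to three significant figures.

8.17 m

Since intensity falls as 1/r², d₂ = d₁·√(I₁/I₂).
I₁/I₂ = 147/15.0 = 9.800, so d₂ = 2.61 × √9.800 = 8.171 m.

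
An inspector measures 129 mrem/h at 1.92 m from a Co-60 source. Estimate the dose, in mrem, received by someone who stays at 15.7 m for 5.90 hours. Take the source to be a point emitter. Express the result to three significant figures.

11.4 mrem

Since intensity falls as 1/r², rate at 15.7 m:
129 × (1.92/15.7)² = 129 × 0.01496 = 1.930 mrem/h.
Dose = rate × time = 1.930 mrem/h × 5.900 h = 11.39 mrem.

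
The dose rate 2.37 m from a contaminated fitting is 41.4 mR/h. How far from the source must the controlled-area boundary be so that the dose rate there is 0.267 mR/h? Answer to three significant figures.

29.5 m

Since intensity falls as 1/r², d₂ = d₁·√(I₁/I₂).
I₁/I₂ = 41.4/0.267 = 155.1, so d₂ = 2.37 × √155.1 = 29.52 m.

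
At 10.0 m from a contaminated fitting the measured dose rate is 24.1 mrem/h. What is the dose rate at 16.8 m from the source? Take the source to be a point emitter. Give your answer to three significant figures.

8.54 mrem/h

Intensity scales as (d₁/d₂)², so scaling from 10.0 m to 16.8 m:
(10.0/16.8)² = 0.3543, so 24.1 × 0.3543 = 8.539 mrem/h.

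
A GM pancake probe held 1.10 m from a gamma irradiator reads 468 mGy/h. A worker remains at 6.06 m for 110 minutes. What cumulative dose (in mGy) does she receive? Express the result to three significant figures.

Using I₁d₁² = I₂d₂², rate at 6.06 m:
468 × (1.10/6.06)² = 468 × 0.03295 = 15.42 mGy/h.
Dose = rate × time = 15.42 mGy/h × 1.833 h = 28.26 mGy.

28.3 mGy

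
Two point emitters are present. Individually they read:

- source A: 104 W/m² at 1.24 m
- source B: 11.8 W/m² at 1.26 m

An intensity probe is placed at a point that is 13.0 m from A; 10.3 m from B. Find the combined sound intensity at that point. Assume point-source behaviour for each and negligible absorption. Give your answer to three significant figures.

By superposition, sum each source's inverse-square contribution:
A: 104 × (1.24/13.0)² = 0.9462 W/m²
B: 11.8 × (1.26/10.3)² = 0.1766 W/m²
Total = 0.9462 + 0.1766 = 1.123 W/m².

1.12 W/m²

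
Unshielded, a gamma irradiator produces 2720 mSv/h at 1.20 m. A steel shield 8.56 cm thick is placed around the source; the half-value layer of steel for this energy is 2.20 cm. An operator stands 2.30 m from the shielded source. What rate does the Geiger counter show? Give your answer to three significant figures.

Distance alone: 2720 × (1.20/2.30)² = 2720 × 0.2722 = 740.4 mSv/h.
Shield: 8.56/2.20 = 3.891 half-value layers → attenuation 2^(−3.891) = 0.06741.
Combined: 740.4 × 0.06741 = 49.91 mSv/h.

49.9 mSv/h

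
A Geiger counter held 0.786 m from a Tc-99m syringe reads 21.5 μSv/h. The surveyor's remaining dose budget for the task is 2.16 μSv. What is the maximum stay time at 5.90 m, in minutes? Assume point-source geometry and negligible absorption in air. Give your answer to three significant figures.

Since intensity falls as 1/r², rate at 5.90 m:
(0.786/5.90)² = 0.01775, so 21.5 × 0.01775 = 0.3816 μSv/h.
Stay time = 2.16 μSv ÷ 0.3816 μSv/h = 5.660 h = 339.6 min.

340 min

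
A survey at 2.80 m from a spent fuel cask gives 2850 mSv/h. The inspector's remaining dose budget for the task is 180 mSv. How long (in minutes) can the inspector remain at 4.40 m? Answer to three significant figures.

By the inverse-square law, rate at 4.40 m:
(2.80/4.40)² = 0.4050, so 2850 × 0.4050 = 1154 mSv/h.
Stay time = 180 mSv ÷ 1154 mSv/h = 0.1560 h = 9.360 min.

9.36 min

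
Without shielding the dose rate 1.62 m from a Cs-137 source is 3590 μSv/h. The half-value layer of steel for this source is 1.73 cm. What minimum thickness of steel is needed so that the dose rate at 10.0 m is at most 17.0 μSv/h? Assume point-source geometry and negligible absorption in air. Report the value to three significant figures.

4.27 cm

At 10.0 m, distance alone gives 3590 × (1.62/10.0)² = 3590 × 0.02624 = 94.20 μSv/h.
Further attenuation needed: 94.20/17.0 = 5.541.
n = log₂(5.541) = 2.470 half-value layers.
Thickness = 2.470 × 1.73 cm = 4.273 cm.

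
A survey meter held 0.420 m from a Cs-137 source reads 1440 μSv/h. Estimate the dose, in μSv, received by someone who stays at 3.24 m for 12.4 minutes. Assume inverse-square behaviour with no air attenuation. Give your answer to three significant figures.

5.00 μSv

Intensity scales as (d₁/d₂)², so rate at 3.24 m:
(0.420/3.24)² = 0.01680, so 1440 × 0.01680 = 24.19 μSv/h.
Dose = rate × time = 24.19 μSv/h × 0.2067 h = 5.000 μSv.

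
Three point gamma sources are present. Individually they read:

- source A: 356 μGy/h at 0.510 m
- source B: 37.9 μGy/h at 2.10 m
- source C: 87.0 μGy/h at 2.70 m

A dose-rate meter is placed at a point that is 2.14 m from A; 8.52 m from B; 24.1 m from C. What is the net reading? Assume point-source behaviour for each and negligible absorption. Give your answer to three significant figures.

Each source contributes Iᵢ·(dᵢ/rᵢ)²; contributions add.
A: 356 × (0.510/2.14)² = 20.22 μGy/h
B: 37.9 × (2.10/8.52)² = 2.302 μGy/h
C: 87.0 × (2.70/24.1)² = 1.092 μGy/h
Total = 20.22 + 2.302 + 1.092 = 23.61 μGy/h.

23.6 μGy/h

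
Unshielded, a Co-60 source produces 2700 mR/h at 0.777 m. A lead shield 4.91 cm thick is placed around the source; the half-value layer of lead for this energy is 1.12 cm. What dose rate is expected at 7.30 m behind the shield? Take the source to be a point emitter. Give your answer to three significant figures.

Distance alone: 2700 × (0.777/7.30)² = 2700 × 0.01133 = 30.59 mR/h.
Shield: 4.91/1.12 = 4.384 half-value layers → attenuation 2^(−4.384) = 0.04789.
Combined: 30.59 × 0.04789 = 1.465 mR/h.

1.47 mR/h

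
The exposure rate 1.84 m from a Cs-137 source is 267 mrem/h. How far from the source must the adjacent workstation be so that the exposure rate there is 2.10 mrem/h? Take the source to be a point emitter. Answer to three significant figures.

20.7 m

Applying the 1/r² law, d₂ = d₁·√(I₁/I₂).
I₁/I₂ = 267/2.10 = 127.1, so d₂ = 1.84 × √127.1 = 20.74 m.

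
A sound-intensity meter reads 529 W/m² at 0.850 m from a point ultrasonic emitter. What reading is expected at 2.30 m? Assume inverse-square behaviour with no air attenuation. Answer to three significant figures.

Using I₁d₁² = I₂d₂², the rate at 2.30 m is
(0.850/2.30)² = 0.1366, so 529 × 0.1366 = 72.26 W/m².

72.3 W/m²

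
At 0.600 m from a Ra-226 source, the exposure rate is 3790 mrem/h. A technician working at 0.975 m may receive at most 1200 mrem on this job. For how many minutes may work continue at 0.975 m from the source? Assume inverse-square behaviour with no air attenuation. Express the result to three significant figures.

Applying the 1/r² law, rate at 0.975 m:
3790 × (0.600/0.975)² = 3790 × 0.3787 = 1435 mrem/h.
Stay time = 1200 mrem ÷ 1435 mrem/h = 0.8362 h = 50.17 min.

50.2 min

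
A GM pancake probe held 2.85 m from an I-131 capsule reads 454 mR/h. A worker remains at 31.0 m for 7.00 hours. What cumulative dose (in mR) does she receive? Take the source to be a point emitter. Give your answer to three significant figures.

Applying the 1/r² law, rate at 31.0 m:
(2.85/31.0)² = 0.008452, so 454 × 0.008452 = 3.837 mR/h.
Dose = rate × time = 3.837 mR/h × 7.000 h = 26.86 mR.

26.9 mR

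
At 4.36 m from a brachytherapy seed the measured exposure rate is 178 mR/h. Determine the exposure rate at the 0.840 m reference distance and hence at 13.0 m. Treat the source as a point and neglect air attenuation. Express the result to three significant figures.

4800 mR/h; 20.0 mR/h

By the inverse-square law,
At 0.840 m: (4.36/0.840)² = 26.94, so 178 × 26.94 = 4795 mR/h
At 13.0 m: 4795 × (0.840/13.0)² = 4795 × 0.004175 = 20.02 mR/h.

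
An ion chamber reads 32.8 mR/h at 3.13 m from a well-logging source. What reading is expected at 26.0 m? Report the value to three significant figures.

0.475 mR/h

Using I₁d₁² = I₂d₂², the rate at 26.0 m is
32.8 × (3.13/26.0)² = 32.8 × 0.01449 = 0.4753 mR/h.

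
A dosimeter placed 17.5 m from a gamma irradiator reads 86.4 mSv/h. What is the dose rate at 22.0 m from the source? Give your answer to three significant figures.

Using I₁d₁² = I₂d₂², scaling from 17.5 m to 22.0 m:
86.4 × (17.5/22.0)² = 86.4 × 0.6327 = 54.67 mSv/h.

54.7 mSv/h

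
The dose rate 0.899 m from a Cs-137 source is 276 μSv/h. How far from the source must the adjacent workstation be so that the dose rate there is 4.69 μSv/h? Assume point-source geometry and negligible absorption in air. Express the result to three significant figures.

6.90 m

Applying the 1/r² law, d₂ = d₁·√(I₁/I₂).
I₁/I₂ = 276/4.69 = 58.85, so d₂ = 0.899 × √58.85 = 6.897 m.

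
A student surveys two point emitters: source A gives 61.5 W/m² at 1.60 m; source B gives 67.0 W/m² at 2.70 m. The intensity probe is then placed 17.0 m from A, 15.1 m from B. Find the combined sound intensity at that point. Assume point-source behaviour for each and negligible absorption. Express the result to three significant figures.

2.69 W/m²

Each source contributes Iᵢ·(dᵢ/rᵢ)²; contributions add.
A: 61.5 × (1.60/17.0)² = 0.5448 W/m²
B: 67.0 × (2.70/15.1)² = 2.142 W/m²
Total = 0.5448 + 2.142 = 2.687 W/m².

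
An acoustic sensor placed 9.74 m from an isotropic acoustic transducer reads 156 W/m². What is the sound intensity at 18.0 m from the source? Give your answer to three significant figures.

Since intensity falls as 1/r², scaling from 9.74 m to 18.0 m:
(9.74/18.0)² = 0.2928, so 156 × 0.2928 = 45.68 W/m².

45.7 W/m²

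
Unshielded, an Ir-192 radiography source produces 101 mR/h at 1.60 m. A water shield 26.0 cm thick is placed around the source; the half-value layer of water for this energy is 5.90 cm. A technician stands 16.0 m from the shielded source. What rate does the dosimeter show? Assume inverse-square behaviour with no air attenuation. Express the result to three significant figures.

Distance alone: (1.60/16.0)² = 0.01000, so 101 × 0.01000 = 1.010 mR/h.
Shield: 26.0/5.90 = 4.407 half-value layers → attenuation 2^(−4.407) = 0.04714.
Combined: 1.010 × 0.04714 = 0.04761 mR/h.

0.0476 mR/h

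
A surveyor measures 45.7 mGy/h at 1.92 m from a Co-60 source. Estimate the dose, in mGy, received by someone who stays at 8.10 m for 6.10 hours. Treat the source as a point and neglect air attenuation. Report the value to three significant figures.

15.7 mGy

Since intensity falls as 1/r², rate at 8.10 m:
(1.92/8.10)² = 0.05619, so 45.7 × 0.05619 = 2.568 mGy/h.
Dose = rate × time = 2.568 mGy/h × 6.100 h = 15.66 mGy.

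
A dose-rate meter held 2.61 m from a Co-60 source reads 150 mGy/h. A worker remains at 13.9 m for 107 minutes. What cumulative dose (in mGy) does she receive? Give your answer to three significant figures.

9.43 mGy

Using I₁d₁² = I₂d₂², rate at 13.9 m:
150 × (2.61/13.9)² = 150 × 0.03526 = 5.289 mGy/h.
Dose = rate × time = 5.289 mGy/h × 1.783 h = 9.430 mGy.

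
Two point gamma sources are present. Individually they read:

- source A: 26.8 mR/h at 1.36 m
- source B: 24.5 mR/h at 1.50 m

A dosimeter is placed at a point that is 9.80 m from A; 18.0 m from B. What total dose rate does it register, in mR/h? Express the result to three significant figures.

0.686 mR/h

By superposition, sum each source's inverse-square contribution:
A: 26.8 × (1.36/9.80)² = 0.5161 mR/h
B: 24.5 × (1.50/18.0)² = 0.1701 mR/h
Total = 0.5161 + 0.1701 = 0.6862 mR/h.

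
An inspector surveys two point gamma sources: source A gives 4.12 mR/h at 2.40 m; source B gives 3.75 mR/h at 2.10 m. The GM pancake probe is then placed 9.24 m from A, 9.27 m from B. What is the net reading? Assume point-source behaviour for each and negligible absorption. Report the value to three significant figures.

0.470 mR/h

By superposition, sum each source's inverse-square contribution:
A: 4.12 × (2.40/9.24)² = 0.2780 mR/h
B: 3.75 × (2.10/9.27)² = 0.1924 mR/h
Total = 0.2780 + 0.1924 = 0.4704 mR/h.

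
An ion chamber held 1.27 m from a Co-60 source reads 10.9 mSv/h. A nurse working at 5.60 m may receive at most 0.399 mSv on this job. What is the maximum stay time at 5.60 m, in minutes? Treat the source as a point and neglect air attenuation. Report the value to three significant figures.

42.7 min

Since intensity falls as 1/r², rate at 5.60 m:
(1.27/5.60)² = 0.05143, so 10.9 × 0.05143 = 0.5606 mSv/h.
Stay time = 0.399 mSv ÷ 0.5606 mSv/h = 0.7117 h = 42.70 min.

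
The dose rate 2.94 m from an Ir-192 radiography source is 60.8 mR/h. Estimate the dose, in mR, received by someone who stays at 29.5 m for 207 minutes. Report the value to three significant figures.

Since intensity falls as 1/r², rate at 29.5 m:
60.8 × (2.94/29.5)² = 60.8 × 0.009932 = 0.6039 mR/h.
Dose = rate × time = 0.6039 mR/h × 3.450 h = 2.083 mR.

2.08 mR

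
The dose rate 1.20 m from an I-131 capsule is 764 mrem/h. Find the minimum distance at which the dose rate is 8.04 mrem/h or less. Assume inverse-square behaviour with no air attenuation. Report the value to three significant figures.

Intensity scales as (d₁/d₂)², so d₂ = d₁·√(I₁/I₂).
I₁/I₂ = 764/8.04 = 95.02, so d₂ = 1.20 × √95.02 = 11.70 m.

11.7 m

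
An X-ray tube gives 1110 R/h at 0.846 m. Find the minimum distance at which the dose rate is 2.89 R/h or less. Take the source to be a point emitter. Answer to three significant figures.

Using I₁d₁² = I₂d₂², d₂ = d₁·√(I₁/I₂).
I₁/I₂ = 1110/2.89 = 384.1, so d₂ = 0.846 × √384.1 = 16.58 m.

16.6 m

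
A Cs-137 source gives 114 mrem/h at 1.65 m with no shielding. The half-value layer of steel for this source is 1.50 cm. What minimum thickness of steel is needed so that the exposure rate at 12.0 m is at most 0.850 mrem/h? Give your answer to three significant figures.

At 12.0 m, distance alone gives (1.65/12.0)² = 0.01891, so 114 × 0.01891 = 2.156 mrem/h.
Further attenuation needed: 2.156/0.850 = 2.536.
n = log₂(2.536) = 1.343 half-value layers.
Thickness = 1.343 × 1.50 cm = 2.014 cm.

2.01 cm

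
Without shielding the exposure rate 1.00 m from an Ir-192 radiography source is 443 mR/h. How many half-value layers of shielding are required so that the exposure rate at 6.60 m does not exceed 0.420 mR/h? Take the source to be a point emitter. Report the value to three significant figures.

At 6.60 m, distance alone gives 443 × (1.00/6.60)² = 443 × 0.02296 = 10.17 mR/h.
Further attenuation needed: 10.17/0.420 = 24.21.
n = log₂(24.21) = 4.598 half-value layers.

4.60 half-value layers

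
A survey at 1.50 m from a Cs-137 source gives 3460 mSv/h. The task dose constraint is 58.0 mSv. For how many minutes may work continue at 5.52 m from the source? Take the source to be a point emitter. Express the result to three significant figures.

Intensity scales as (d₁/d₂)², so rate at 5.52 m:
(1.50/5.52)² = 0.07384, so 3460 × 0.07384 = 255.5 mSv/h.
Stay time = 58.0 mSv ÷ 255.5 mSv/h = 0.2270 h = 13.62 min.

13.6 min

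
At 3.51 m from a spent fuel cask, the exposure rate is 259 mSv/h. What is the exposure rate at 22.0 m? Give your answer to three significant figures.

Using I₁d₁² = I₂d₂², the rate at 22.0 m is
259 × (3.51/22.0)² = 259 × 0.02545 = 6.592 mSv/h.

6.59 mSv/h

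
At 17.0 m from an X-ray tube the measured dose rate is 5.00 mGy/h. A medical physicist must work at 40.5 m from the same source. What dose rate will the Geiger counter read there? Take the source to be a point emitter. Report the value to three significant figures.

Applying the 1/r² law, scaling from 17.0 m to 40.5 m:
5.00 × (17.0/40.5)² = 5.00 × 0.1762 = 0.8810 mGy/h.

0.881 mGy/h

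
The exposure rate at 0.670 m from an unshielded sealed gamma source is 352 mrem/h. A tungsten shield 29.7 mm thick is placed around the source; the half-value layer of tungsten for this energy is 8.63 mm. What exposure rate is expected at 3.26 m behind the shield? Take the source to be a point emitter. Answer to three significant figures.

Distance alone: 352 × (0.670/3.26)² = 352 × 0.04224 = 14.87 mrem/h.
Shield: 29.7/8.63 = 3.441 half-value layers → attenuation 2^(−3.441) = 0.09208.
Combined: 14.87 × 0.09208 = 1.369 mrem/h.

1.37 mrem/h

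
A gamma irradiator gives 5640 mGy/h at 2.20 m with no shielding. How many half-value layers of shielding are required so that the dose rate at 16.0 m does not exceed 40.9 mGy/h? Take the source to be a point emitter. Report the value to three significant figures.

At 16.0 m, distance alone gives (2.20/16.0)² = 0.01891, so 5640 × 0.01891 = 106.7 mGy/h.
Further attenuation needed: 106.7/40.9 = 2.609.
n = log₂(2.609) = 1.383 half-value layers.

1.38 half-value layers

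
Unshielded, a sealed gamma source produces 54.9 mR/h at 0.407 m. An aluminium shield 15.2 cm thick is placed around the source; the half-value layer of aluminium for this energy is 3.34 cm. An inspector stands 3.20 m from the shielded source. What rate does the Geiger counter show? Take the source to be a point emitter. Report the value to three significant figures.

Distance alone: (0.407/3.20)² = 0.01618, so 54.9 × 0.01618 = 0.8883 mR/h.
Shield: 15.2/3.34 = 4.551 half-value layers → attenuation 2^(−4.551) = 0.04266.
Combined: 0.8883 × 0.04266 = 0.03789 mR/h.

0.0379 mR/h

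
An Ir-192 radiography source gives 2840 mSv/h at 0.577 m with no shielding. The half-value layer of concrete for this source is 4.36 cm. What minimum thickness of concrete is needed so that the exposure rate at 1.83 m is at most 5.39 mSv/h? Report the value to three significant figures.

24.9 cm

At 1.83 m, distance alone gives (0.577/1.83)² = 0.09941, so 2840 × 0.09941 = 282.3 mSv/h.
Further attenuation needed: 282.3/5.39 = 52.37.
n = log₂(52.37) = 5.711 half-value layers.
Thickness = 5.711 × 4.36 cm = 24.90 cm.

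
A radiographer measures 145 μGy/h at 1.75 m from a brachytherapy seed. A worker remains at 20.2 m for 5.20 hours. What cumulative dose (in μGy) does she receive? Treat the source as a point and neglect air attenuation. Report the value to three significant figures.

Since intensity falls as 1/r², rate at 20.2 m:
145 × (1.75/20.2)² = 145 × 0.007505 = 1.088 μGy/h.
Dose = rate × time = 1.088 μGy/h × 5.200 h = 5.658 μGy.

5.66 μGy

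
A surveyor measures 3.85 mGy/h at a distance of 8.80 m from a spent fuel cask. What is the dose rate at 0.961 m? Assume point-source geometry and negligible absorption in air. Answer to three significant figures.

323 mGy/h

By the inverse-square law, the rate at 0.961 m is
3.85 × (8.80/0.961)² = 3.85 × 83.85 = 322.8 mGy/h.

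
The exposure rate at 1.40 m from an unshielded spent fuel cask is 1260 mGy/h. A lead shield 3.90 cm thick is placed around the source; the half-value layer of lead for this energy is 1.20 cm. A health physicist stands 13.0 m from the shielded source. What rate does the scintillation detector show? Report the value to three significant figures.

Distance alone: 1260 × (1.40/13.0)² = 1260 × 0.01160 = 14.62 mGy/h.
Shield: 3.90/1.20 = 3.250 half-value layers → attenuation 2^(−3.250) = 0.1051.
Combined: 14.62 × 0.1051 = 1.537 mGy/h.

1.54 mGy/h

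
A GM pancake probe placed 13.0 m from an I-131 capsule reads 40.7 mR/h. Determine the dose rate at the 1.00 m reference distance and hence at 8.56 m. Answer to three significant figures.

By the inverse-square law,
At 1.00 m: (13.0/1.00)² = 169.0, so 40.7 × 169.0 = 6878 mR/h
At 8.56 m: 6878 × (1.00/8.56)² = 6878 × 0.01365 = 93.88 mR/h.

6880 mR/h; 93.9 mR/h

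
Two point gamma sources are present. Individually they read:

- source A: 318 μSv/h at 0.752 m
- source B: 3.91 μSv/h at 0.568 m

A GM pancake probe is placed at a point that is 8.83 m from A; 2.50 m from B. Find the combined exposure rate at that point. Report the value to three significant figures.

2.51 μSv/h

By superposition, sum each source's inverse-square contribution:
A: 318 × (0.752/8.83)² = 2.306 μSv/h
B: 3.91 × (0.568/2.50)² = 0.2018 μSv/h
Total = 2.306 + 0.2018 = 2.508 μSv/h.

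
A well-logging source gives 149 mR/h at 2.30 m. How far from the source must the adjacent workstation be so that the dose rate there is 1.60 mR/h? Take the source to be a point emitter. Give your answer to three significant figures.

By the inverse-square law, d₂ = d₁·√(I₁/I₂).
I₁/I₂ = 149/1.60 = 93.12, so d₂ = 2.30 × √93.12 = 22.19 m.

22.2 m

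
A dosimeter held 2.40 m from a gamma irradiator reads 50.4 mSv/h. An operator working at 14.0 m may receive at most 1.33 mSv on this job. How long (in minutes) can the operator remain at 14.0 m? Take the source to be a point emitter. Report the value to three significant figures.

Intensity scales as (d₁/d₂)², so rate at 14.0 m:
(2.40/14.0)² = 0.02939, so 50.4 × 0.02939 = 1.481 mSv/h.
Stay time = 1.33 mSv ÷ 1.481 mSv/h = 0.8980 h = 53.88 min.

53.9 min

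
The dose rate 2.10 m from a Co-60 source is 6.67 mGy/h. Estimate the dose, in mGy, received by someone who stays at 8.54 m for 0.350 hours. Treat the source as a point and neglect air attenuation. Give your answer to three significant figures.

0.141 mGy

Since intensity falls as 1/r², rate at 8.54 m:
(2.10/8.54)² = 0.06047, so 6.67 × 0.06047 = 0.4033 mGy/h.
Dose = rate × time = 0.4033 mGy/h × 0.3500 h = 0.1412 mGy.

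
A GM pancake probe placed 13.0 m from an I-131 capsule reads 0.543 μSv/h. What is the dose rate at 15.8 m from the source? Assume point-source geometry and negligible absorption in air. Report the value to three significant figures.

0.368 μSv/h

Applying the 1/r² law, scaling from 13.0 m to 15.8 m:
0.543 × (13.0/15.8)² = 0.543 × 0.6770 = 0.3676 μSv/h.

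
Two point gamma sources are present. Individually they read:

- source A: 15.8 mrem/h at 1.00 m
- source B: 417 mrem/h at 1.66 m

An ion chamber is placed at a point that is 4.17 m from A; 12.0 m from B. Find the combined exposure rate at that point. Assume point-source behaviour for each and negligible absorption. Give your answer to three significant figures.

By superposition, sum each source's inverse-square contribution:
A: 15.8 × (1.00/4.17)² = 0.9086 mrem/h
B: 417 × (1.66/12.0)² = 7.980 mrem/h
Total = 0.9086 + 7.980 = 8.889 mrem/h.

8.89 mrem/h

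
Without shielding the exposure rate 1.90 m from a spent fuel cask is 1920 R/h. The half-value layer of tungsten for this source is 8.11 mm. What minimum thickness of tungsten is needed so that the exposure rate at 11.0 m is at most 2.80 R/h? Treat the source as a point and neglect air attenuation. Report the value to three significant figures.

35.3 mm

At 11.0 m, distance alone gives (1.90/11.0)² = 0.02983, so 1920 × 0.02983 = 57.27 R/h.
Further attenuation needed: 57.27/2.80 = 20.45.
n = log₂(20.45) = 4.354 half-value layers.
Thickness = 4.354 × 8.11 mm = 35.31 mm.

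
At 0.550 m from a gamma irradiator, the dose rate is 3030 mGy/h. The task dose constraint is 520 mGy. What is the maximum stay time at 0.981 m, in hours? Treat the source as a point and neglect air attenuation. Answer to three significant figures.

Using I₁d₁² = I₂d₂², rate at 0.981 m:
(0.550/0.981)² = 0.3143, so 3030 × 0.3143 = 952.3 mGy/h.
Stay time = 520 mGy ÷ 952.3 mGy/h = 0.5460 h.

0.546 h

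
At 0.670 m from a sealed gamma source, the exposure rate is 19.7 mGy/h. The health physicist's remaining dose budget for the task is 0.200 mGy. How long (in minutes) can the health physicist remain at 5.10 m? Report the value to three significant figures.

Intensity scales as (d₁/d₂)², so rate at 5.10 m:
19.7 × (0.670/5.10)² = 19.7 × 0.01726 = 0.3400 mGy/h.
Stay time = 0.200 mGy ÷ 0.3400 mGy/h = 0.5882 h = 35.29 min.

35.3 min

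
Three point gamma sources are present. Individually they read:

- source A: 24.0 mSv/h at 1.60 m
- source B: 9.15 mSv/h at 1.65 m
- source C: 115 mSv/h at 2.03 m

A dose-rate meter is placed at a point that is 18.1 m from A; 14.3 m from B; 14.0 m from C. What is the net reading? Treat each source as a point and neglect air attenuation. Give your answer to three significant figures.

2.73 mSv/h

By superposition, sum each source's inverse-square contribution:
A: 24.0 × (1.60/18.1)² = 0.1875 mSv/h
B: 9.15 × (1.65/14.3)² = 0.1218 mSv/h
C: 115 × (2.03/14.0)² = 2.418 mSv/h
Total = 0.1875 + 0.1218 + 2.418 = 2.727 mSv/h.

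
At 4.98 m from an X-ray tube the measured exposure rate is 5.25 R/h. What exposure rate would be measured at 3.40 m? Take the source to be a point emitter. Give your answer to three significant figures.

11.3 R/h

Intensity scales as (d₁/d₂)², so scaling from 4.98 m to 3.40 m:
(4.98/3.40)² = 2.145, so 5.25 × 2.145 = 11.26 R/h.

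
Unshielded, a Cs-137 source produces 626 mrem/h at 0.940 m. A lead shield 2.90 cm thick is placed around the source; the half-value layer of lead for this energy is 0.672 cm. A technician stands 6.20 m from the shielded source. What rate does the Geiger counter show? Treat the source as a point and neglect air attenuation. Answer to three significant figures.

0.723 mrem/h

Distance alone: 626 × (0.940/6.20)² = 626 × 0.02299 = 14.39 mrem/h.
Shield: 2.90/0.672 = 4.315 half-value layers → attenuation 2^(−4.315) = 0.05024.
Combined: 14.39 × 0.05024 = 0.7230 mrem/h.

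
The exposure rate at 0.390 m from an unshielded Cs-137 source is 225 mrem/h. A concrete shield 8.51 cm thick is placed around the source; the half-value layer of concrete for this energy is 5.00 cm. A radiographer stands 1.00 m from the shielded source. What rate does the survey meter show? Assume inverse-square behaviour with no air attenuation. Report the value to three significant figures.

10.5 mrem/h

Distance alone: 225 × (0.390/1.00)² = 225 × 0.1521 = 34.22 mrem/h.
Shield: 8.51/5.00 = 1.702 half-value layers → attenuation 2^(−1.702) = 0.3074.
Combined: 34.22 × 0.3074 = 10.52 mrem/h.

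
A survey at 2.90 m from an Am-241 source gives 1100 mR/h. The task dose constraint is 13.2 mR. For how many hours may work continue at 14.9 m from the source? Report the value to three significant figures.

0.317 h

By the inverse-square law, rate at 14.9 m:
(2.90/14.9)² = 0.03788, so 1100 × 0.03788 = 41.67 mR/h.
Stay time = 13.2 mR ÷ 41.67 mR/h = 0.3168 h.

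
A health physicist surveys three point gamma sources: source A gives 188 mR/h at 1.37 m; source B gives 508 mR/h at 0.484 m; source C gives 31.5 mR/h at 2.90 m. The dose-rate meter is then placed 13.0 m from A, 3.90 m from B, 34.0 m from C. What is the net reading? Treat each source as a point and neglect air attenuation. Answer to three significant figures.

Each source contributes Iᵢ·(dᵢ/rᵢ)²; contributions add.
A: 188 × (1.37/13.0)² = 2.088 mR/h
B: 508 × (0.484/3.90)² = 7.824 mR/h
C: 31.5 × (2.90/34.0)² = 0.2292 mR/h
Total = 2.088 + 7.824 + 0.2292 = 10.14 mR/h.

10.1 mR/h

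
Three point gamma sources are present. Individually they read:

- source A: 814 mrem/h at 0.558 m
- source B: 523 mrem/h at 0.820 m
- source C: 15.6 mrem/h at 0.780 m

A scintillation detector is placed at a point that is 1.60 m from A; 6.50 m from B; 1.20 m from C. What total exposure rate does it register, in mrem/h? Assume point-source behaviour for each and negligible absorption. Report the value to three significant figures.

114 mrem/h

By superposition, sum each source's inverse-square contribution:
A: 814 × (0.558/1.60)² = 99.00 mrem/h
B: 523 × (0.820/6.50)² = 8.323 mrem/h
C: 15.6 × (0.780/1.20)² = 6.591 mrem/h
Total = 99.00 + 8.323 + 6.591 = 113.9 mrem/h.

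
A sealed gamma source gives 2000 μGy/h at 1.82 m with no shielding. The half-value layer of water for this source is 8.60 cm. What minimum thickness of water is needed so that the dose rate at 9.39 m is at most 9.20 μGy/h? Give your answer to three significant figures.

26.1 cm

At 9.39 m, distance alone gives 2000 × (1.82/9.39)² = 2000 × 0.03757 = 75.14 μGy/h.
Further attenuation needed: 75.14/9.20 = 8.167.
n = log₂(8.167) = 3.030 half-value layers.
Thickness = 3.030 × 8.60 cm = 26.06 cm.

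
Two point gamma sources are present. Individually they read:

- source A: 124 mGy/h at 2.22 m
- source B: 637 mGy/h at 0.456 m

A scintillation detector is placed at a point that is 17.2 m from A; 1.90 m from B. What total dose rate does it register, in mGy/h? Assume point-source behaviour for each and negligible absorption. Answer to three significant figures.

Each source contributes Iᵢ·(dᵢ/rᵢ)²; contributions add.
A: 124 × (2.22/17.2)² = 2.066 mGy/h
B: 637 × (0.456/1.90)² = 36.69 mGy/h
Total = 2.066 + 36.69 = 38.76 mGy/h.

38.8 mGy/h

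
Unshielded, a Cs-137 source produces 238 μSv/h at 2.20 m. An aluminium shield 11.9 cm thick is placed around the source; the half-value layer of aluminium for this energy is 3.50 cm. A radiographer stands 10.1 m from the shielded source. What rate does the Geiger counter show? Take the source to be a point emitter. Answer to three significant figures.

Distance alone: (2.20/10.1)² = 0.04745, so 238 × 0.04745 = 11.29 μSv/h.
Shield: 11.9/3.50 = 3.400 half-value layers → attenuation 2^(−3.400) = 0.09473.
Combined: 11.29 × 0.09473 = 1.070 μSv/h.

1.07 μSv/h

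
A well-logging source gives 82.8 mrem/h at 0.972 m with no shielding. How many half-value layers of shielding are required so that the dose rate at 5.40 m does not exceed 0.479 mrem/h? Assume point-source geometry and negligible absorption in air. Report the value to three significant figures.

At 5.40 m, distance alone gives (0.972/5.40)² = 0.03240, so 82.8 × 0.03240 = 2.683 mrem/h.
Further attenuation needed: 2.683/0.479 = 5.601.
n = log₂(5.601) = 2.486 half-value layers.

2.49 half-value layers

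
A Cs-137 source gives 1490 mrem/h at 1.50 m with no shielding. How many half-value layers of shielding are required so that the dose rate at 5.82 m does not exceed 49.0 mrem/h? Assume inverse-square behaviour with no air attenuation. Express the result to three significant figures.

1.01 half-value layers

At 5.82 m, distance alone gives (1.50/5.82)² = 0.06643, so 1490 × 0.06643 = 98.98 mrem/h.
Further attenuation needed: 98.98/49.0 = 2.020.
n = log₂(2.020) = 1.014 half-value layers.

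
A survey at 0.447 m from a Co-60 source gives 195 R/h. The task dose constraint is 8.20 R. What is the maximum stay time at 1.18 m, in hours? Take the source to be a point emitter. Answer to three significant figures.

Intensity scales as (d₁/d₂)², so rate at 1.18 m:
195 × (0.447/1.18)² = 195 × 0.1435 = 27.98 R/h.
Stay time = 8.20 R ÷ 27.98 R/h = 0.2931 h.

0.293 h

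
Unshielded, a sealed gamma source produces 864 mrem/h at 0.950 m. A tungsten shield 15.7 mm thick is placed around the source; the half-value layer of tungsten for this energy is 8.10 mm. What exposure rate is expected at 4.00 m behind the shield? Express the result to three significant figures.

12.7 mrem/h

Distance alone: 864 × (0.950/4.00)² = 864 × 0.05641 = 48.74 mrem/h.
Shield: 15.7/8.10 = 1.938 half-value layers → attenuation 2^(−1.938) = 0.2610.
Combined: 48.74 × 0.2610 = 12.72 mrem/h.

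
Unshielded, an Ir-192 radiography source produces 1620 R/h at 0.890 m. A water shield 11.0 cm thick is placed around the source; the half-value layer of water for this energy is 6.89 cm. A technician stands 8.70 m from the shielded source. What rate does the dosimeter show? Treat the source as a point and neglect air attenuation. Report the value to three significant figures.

5.61 R/h

Distance alone: (0.890/8.70)² = 0.01047, so 1620 × 0.01047 = 16.96 R/h.
Shield: 11.0/6.89 = 1.597 half-value layers → attenuation 2^(−1.597) = 0.3306.
Combined: 16.96 × 0.3306 = 5.607 R/h.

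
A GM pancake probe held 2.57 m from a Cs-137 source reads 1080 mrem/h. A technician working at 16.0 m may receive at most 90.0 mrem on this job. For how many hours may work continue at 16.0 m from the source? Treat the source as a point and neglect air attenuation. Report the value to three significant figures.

3.23 h

Since intensity falls as 1/r², rate at 16.0 m:
1080 × (2.57/16.0)² = 1080 × 0.02580 = 27.86 mrem/h.
Stay time = 90.0 mrem ÷ 27.86 mrem/h = 3.230 h.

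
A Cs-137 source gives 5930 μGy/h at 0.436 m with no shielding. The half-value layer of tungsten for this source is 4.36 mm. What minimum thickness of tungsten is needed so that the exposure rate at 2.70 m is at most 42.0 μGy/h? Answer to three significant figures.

At 2.70 m, distance alone gives (0.436/2.70)² = 0.02608, so 5930 × 0.02608 = 154.7 μGy/h.
Further attenuation needed: 154.7/42.0 = 3.683.
n = log₂(3.683) = 1.881 half-value layers.
Thickness = 1.881 × 4.36 mm = 8.201 mm.

8.20 mm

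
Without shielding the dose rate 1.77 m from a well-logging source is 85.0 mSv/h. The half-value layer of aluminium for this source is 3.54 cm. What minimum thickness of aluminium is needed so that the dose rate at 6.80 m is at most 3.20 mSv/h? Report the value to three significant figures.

3.00 cm

At 6.80 m, distance alone gives 85.0 × (1.77/6.80)² = 85.0 × 0.06775 = 5.759 mSv/h.
Further attenuation needed: 5.759/3.20 = 1.800.
n = log₂(1.800) = 0.8480 half-value layers.
Thickness = 0.8480 × 3.54 cm = 3.002 cm.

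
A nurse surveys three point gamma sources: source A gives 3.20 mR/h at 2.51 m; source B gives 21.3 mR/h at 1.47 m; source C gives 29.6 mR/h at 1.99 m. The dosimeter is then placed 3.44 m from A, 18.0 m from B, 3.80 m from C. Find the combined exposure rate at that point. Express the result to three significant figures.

Each source contributes Iᵢ·(dᵢ/rᵢ)²; contributions add.
A: 3.20 × (2.51/3.44)² = 1.704 mR/h
B: 21.3 × (1.47/18.0)² = 0.1421 mR/h
C: 29.6 × (1.99/3.80)² = 8.118 mR/h
Total = 1.704 + 0.1421 + 8.118 = 9.964 mR/h.

9.96 mR/h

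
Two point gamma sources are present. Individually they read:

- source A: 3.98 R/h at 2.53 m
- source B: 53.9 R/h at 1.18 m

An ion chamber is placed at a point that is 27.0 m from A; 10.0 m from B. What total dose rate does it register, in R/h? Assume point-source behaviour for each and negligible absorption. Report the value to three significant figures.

By superposition, sum each source's inverse-square contribution:
A: 3.98 × (2.53/27.0)² = 0.03495 R/h
B: 53.9 × (1.18/10.0)² = 0.7505 R/h
Total = 0.03495 + 0.7505 = 0.7854 R/h.

0.785 R/h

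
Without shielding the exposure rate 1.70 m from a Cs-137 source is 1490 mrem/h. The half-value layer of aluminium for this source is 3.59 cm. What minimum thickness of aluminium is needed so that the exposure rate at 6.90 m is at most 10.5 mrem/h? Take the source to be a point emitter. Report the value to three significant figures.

At 6.90 m, distance alone gives (1.70/6.90)² = 0.06070, so 1490 × 0.06070 = 90.44 mrem/h.
Further attenuation needed: 90.44/10.5 = 8.613.
n = log₂(8.613) = 3.107 half-value layers.
Thickness = 3.107 × 3.59 cm = 11.15 cm.

11.2 cm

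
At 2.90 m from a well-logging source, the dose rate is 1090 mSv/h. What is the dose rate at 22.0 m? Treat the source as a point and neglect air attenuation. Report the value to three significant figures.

18.9 mSv/h

By the inverse-square law, the rate at 22.0 m is
1090 × (2.90/22.0)² = 1090 × 0.01738 = 18.94 mSv/h.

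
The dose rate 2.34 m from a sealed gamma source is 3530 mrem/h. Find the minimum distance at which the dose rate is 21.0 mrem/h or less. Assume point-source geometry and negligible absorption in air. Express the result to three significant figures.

30.3 m

Intensity scales as (d₁/d₂)², so d₂ = d₁·√(I₁/I₂).
I₁/I₂ = 3530/21.0 = 168.1, so d₂ = 2.34 × √168.1 = 30.34 m.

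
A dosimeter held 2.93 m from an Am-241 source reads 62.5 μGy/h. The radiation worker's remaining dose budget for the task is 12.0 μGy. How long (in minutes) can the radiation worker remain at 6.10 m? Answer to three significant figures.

Applying the 1/r² law, rate at 6.10 m:
(2.93/6.10)² = 0.2307, so 62.5 × 0.2307 = 14.42 μGy/h.
Stay time = 12.0 μGy ÷ 14.42 μGy/h = 0.8322 h = 49.93 min.

49.9 min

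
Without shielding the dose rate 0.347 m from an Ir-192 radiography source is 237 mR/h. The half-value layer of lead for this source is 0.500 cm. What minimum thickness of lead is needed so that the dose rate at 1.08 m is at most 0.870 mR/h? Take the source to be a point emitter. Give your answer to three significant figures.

2.41 cm

At 1.08 m, distance alone gives 237 × (0.347/1.08)² = 237 × 0.1032 = 24.46 mR/h.
Further attenuation needed: 24.46/0.870 = 28.11.
n = log₂(28.11) = 4.813 half-value layers.
Thickness = 4.813 × 0.500 cm = 2.406 cm.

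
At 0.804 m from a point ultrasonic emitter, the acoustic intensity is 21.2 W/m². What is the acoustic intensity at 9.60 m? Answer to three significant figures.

0.149 W/m²

Since intensity falls as 1/r², the rate at 9.60 m is
(0.804/9.60)² = 0.007014, so 21.2 × 0.007014 = 0.1487 W/m².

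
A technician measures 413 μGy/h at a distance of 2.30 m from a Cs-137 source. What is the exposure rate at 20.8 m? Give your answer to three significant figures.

5.05 μGy/h

By the inverse-square law, the rate at 20.8 m is
413 × (2.30/20.8)² = 413 × 0.01223 = 5.051 μGy/h.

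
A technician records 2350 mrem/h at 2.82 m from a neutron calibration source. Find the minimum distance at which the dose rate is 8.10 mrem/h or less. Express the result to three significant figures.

Intensity scales as (d₁/d₂)², so d₂ = d₁·√(I₁/I₂).
I₁/I₂ = 2350/8.10 = 290.1, so d₂ = 2.82 × √290.1 = 48.03 m.

48.0 m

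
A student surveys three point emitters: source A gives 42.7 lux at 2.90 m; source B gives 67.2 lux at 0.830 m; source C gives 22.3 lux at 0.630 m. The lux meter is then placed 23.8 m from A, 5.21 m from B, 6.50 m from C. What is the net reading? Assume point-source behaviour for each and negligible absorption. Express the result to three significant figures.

Each source contributes Iᵢ·(dᵢ/rᵢ)²; contributions add.
A: 42.7 × (2.90/23.8)² = 0.6340 lux
B: 67.2 × (0.830/5.21)² = 1.705 lux
C: 22.3 × (0.630/6.50)² = 0.2095 lux
Total = 0.6340 + 1.705 + 0.2095 = 2.549 lux.

2.55 lux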